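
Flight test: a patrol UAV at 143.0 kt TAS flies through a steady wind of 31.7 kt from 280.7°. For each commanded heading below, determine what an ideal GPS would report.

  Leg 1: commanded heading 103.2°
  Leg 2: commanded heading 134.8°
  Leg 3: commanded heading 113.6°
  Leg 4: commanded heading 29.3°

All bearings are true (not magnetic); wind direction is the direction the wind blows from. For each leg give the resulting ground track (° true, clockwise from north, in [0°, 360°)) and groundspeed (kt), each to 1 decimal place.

Leg 1: heading 103.2°; drift -0.5° → track 102.7°, groundspeed 174.7 kt
Leg 2: heading 134.8°; drift -6.0° → track 128.8°, groundspeed 170.2 kt
Leg 3: heading 113.6°; drift -2.3° → track 111.3°, groundspeed 174.0 kt
Leg 4: heading 29.3°; drift +11.1° → track 40.4°, groundspeed 156.0 kt

Leg 1: track=102.7°, groundspeed=174.7 kt
Leg 2: track=128.8°, groundspeed=170.2 kt
Leg 3: track=111.3°, groundspeed=174.0 kt
Leg 4: track=40.4°, groundspeed=156.0 kt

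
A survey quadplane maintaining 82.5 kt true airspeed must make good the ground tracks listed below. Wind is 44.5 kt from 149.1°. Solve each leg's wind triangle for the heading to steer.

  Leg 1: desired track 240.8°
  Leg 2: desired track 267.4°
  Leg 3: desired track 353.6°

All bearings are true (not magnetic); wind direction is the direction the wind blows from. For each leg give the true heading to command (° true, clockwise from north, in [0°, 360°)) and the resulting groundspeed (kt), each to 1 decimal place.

Leg 1: heading=208.2°, groundspeed=70.8 kt
Leg 2: heading=239.0°, groundspeed=93.7 kt
Leg 3: heading=6.5°, groundspeed=120.9 kt

Leg 1: desired track 240.8°; wind correction -32.6° → command heading 208.2°, groundspeed 70.8 kt
Leg 2: desired track 267.4°; wind correction -28.4° → command heading 239.0°, groundspeed 93.7 kt
Leg 3: desired track 353.6°; wind correction +12.9° → command heading 6.5°, groundspeed 120.9 kt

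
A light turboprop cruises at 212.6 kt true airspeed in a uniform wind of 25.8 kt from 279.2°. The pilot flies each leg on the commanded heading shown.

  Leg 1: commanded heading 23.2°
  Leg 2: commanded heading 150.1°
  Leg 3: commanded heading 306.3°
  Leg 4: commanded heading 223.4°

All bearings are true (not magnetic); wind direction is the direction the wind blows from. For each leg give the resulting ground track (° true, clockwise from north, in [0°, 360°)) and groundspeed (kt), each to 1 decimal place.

Leg 1: heading 23.2°; drift +6.5° → track 29.7°, groundspeed 220.3 kt
Leg 2: heading 150.1°; drift -5.0° → track 145.1°, groundspeed 229.7 kt
Leg 3: heading 306.3°; drift +3.5° → track 309.8°, groundspeed 190.0 kt
Leg 4: heading 223.4°; drift -6.1° → track 217.3°, groundspeed 199.2 kt

Leg 1: track=29.7°, groundspeed=220.3 kt
Leg 2: track=145.1°, groundspeed=229.7 kt
Leg 3: track=309.8°, groundspeed=190.0 kt
Leg 4: track=217.3°, groundspeed=199.2 kt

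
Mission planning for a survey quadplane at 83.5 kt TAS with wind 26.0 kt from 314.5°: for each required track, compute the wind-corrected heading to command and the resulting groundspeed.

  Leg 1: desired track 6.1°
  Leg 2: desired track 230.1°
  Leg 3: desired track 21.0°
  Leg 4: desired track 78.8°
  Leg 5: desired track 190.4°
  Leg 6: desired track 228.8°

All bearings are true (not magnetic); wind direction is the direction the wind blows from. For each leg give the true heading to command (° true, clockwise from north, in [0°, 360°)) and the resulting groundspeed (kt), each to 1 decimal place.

Leg 1: desired track 6.1°; wind correction -14.1° → command heading 352.0°, groundspeed 64.8 kt
Leg 2: desired track 230.1°; wind correction +18.1° → command heading 248.2°, groundspeed 76.9 kt
Leg 3: desired track 21.0°; wind correction -16.6° → command heading 4.4°, groundspeed 69.7 kt
Leg 4: desired track 78.8°; wind correction -14.9° → command heading 63.9°, groundspeed 95.3 kt
Leg 5: desired track 190.4°; wind correction +14.9° → command heading 205.3°, groundspeed 95.3 kt
Leg 6: desired track 228.8°; wind correction +18.1° → command heading 246.9°, groundspeed 77.4 kt

Leg 1: heading=352.0°, groundspeed=64.8 kt
Leg 2: heading=248.2°, groundspeed=76.9 kt
Leg 3: heading=4.4°, groundspeed=69.7 kt
Leg 4: heading=63.9°, groundspeed=95.3 kt
Leg 5: heading=205.3°, groundspeed=95.3 kt
Leg 6: heading=246.9°, groundspeed=77.4 kt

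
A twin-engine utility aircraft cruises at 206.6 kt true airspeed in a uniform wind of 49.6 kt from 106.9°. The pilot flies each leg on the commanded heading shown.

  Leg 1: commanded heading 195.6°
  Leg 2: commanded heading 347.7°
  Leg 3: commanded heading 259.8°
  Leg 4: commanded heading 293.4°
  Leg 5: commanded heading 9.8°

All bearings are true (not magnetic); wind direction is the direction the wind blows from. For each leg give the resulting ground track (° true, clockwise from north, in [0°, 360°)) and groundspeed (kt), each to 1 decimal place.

Leg 1: track=209.2°, groundspeed=211.4 kt
Leg 2: track=337.1°, groundspeed=234.8 kt
Leg 3: track=264.9°, groundspeed=251.8 kt
Leg 4: track=292.1°, groundspeed=255.9 kt
Leg 5: track=356.8°, groundspeed=218.4 kt

Leg 1: heading 195.6°; drift +13.6° → track 209.2°, groundspeed 211.4 kt
Leg 2: heading 347.7°; drift -10.6° → track 337.1°, groundspeed 234.8 kt
Leg 3: heading 259.8°; drift +5.1° → track 264.9°, groundspeed 251.8 kt
Leg 4: heading 293.4°; drift -1.3° → track 292.1°, groundspeed 255.9 kt
Leg 5: heading 9.8°; drift -13.0° → track 356.8°, groundspeed 218.4 kt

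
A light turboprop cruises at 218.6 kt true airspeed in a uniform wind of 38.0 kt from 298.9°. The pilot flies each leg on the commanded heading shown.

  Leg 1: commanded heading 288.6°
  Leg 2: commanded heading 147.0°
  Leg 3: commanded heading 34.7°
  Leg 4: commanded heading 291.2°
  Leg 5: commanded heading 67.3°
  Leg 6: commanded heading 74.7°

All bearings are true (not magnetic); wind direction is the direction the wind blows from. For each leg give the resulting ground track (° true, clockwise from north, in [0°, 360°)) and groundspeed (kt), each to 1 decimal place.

Leg 1: heading 288.6°; drift -2.1° → track 286.5°, groundspeed 181.3 kt
Leg 2: heading 147.0°; drift -4.1° → track 142.9°, groundspeed 252.8 kt
Leg 3: heading 34.7°; drift +9.6° → track 44.3°, groundspeed 225.6 kt
Leg 4: heading 291.2°; drift -1.6° → track 289.6°, groundspeed 181.0 kt
Leg 5: heading 67.3°; drift +7.0° → track 74.3°, groundspeed 244.0 kt
Leg 6: heading 74.7°; drift +6.2° → track 80.9°, groundspeed 247.3 kt

Leg 1: track=286.5°, groundspeed=181.3 kt
Leg 2: track=142.9°, groundspeed=252.8 kt
Leg 3: track=44.3°, groundspeed=225.6 kt
Leg 4: track=289.6°, groundspeed=181.0 kt
Leg 5: track=74.3°, groundspeed=244.0 kt
Leg 6: track=80.9°, groundspeed=247.3 kt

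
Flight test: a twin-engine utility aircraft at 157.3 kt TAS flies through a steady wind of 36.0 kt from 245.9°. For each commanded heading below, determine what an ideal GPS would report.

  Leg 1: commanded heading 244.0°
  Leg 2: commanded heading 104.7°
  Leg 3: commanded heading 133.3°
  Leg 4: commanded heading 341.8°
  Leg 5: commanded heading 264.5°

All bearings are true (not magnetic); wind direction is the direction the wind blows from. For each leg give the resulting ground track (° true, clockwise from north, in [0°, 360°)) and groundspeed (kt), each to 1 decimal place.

Leg 1: heading 244.0°; drift -0.6° → track 243.4°, groundspeed 121.3 kt
Leg 2: heading 104.7°; drift -6.9° → track 97.8°, groundspeed 186.7 kt
Leg 3: heading 133.3°; drift -11.0° → track 122.3°, groundspeed 174.3 kt
Leg 4: heading 341.8°; drift +12.5° → track 354.3°, groundspeed 164.9 kt
Leg 5: heading 264.5°; drift +5.3° → track 269.8°, groundspeed 123.7 kt

Leg 1: track=243.4°, groundspeed=121.3 kt
Leg 2: track=97.8°, groundspeed=186.7 kt
Leg 3: track=122.3°, groundspeed=174.3 kt
Leg 4: track=354.3°, groundspeed=164.9 kt
Leg 5: track=269.8°, groundspeed=123.7 kt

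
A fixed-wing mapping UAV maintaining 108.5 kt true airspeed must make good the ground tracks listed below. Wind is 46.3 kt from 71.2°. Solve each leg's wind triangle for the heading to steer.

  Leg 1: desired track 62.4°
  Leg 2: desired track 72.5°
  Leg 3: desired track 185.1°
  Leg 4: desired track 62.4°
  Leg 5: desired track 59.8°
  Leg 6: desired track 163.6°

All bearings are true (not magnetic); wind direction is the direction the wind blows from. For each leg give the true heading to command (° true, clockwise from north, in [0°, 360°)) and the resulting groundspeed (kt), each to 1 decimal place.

Leg 1: heading=66.1°, groundspeed=62.5 kt
Leg 2: heading=71.9°, groundspeed=62.2 kt
Leg 3: heading=162.1°, groundspeed=118.7 kt
Leg 4: heading=66.1°, groundspeed=62.5 kt
Leg 5: heading=64.6°, groundspeed=62.7 kt
Leg 6: heading=138.4°, groundspeed=100.1 kt

Leg 1: desired track 62.4°; wind correction +3.7° → command heading 66.1°, groundspeed 62.5 kt
Leg 2: desired track 72.5°; wind correction -0.6° → command heading 71.9°, groundspeed 62.2 kt
Leg 3: desired track 185.1°; wind correction -23.0° → command heading 162.1°, groundspeed 118.7 kt
Leg 4: desired track 62.4°; wind correction +3.7° → command heading 66.1°, groundspeed 62.5 kt
Leg 5: desired track 59.8°; wind correction +4.8° → command heading 64.6°, groundspeed 62.7 kt
Leg 6: desired track 163.6°; wind correction -25.2° → command heading 138.4°, groundspeed 100.1 kt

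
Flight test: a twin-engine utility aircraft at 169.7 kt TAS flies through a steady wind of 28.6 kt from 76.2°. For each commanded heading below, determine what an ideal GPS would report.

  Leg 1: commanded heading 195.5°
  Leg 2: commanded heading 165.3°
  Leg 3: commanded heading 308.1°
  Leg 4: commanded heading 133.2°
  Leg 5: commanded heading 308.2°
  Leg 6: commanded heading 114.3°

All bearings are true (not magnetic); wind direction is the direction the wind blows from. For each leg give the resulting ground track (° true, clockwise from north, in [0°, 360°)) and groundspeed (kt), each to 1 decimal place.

Leg 1: track=203.2°, groundspeed=185.4 kt
Leg 2: track=174.9°, groundspeed=171.6 kt
Leg 3: track=301.2°, groundspeed=188.7 kt
Leg 4: track=142.0°, groundspeed=156.0 kt
Leg 5: track=301.3°, groundspeed=188.7 kt
Leg 6: track=121.1°, groundspeed=148.2 kt

Leg 1: heading 195.5°; drift +7.7° → track 203.2°, groundspeed 185.4 kt
Leg 2: heading 165.3°; drift +9.6° → track 174.9°, groundspeed 171.6 kt
Leg 3: heading 308.1°; drift -6.9° → track 301.2°, groundspeed 188.7 kt
Leg 4: heading 133.2°; drift +8.8° → track 142.0°, groundspeed 156.0 kt
Leg 5: heading 308.2°; drift -6.9° → track 301.3°, groundspeed 188.7 kt
Leg 6: heading 114.3°; drift +6.8° → track 121.1°, groundspeed 148.2 kt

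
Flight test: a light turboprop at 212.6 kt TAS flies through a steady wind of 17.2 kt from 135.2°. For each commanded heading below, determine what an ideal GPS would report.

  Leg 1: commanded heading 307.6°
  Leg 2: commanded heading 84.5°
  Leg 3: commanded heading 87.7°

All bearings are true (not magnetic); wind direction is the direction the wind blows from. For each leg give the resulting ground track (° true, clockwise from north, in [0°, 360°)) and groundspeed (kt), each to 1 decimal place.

Leg 1: heading 307.6°; drift +0.6° → track 308.2°, groundspeed 229.7 kt
Leg 2: heading 84.5°; drift -3.8° → track 80.7°, groundspeed 202.1 kt
Leg 3: heading 87.7°; drift -3.6° → track 84.1°, groundspeed 201.4 kt

Leg 1: track=308.2°, groundspeed=229.7 kt
Leg 2: track=80.7°, groundspeed=202.1 kt
Leg 3: track=84.1°, groundspeed=201.4 kt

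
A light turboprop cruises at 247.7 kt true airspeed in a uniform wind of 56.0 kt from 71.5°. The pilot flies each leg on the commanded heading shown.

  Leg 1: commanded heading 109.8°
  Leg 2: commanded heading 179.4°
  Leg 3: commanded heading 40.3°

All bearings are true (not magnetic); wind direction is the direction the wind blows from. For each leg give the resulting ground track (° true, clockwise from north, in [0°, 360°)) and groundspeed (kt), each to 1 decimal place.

Leg 1: heading 109.8°; drift +9.7° → track 119.5°, groundspeed 206.7 kt
Leg 2: heading 179.4°; drift +11.4° → track 190.8°, groundspeed 270.2 kt
Leg 3: heading 40.3°; drift -8.3° → track 32.0°, groundspeed 201.9 kt

Leg 1: track=119.5°, groundspeed=206.7 kt
Leg 2: track=190.8°, groundspeed=270.2 kt
Leg 3: track=32.0°, groundspeed=201.9 kt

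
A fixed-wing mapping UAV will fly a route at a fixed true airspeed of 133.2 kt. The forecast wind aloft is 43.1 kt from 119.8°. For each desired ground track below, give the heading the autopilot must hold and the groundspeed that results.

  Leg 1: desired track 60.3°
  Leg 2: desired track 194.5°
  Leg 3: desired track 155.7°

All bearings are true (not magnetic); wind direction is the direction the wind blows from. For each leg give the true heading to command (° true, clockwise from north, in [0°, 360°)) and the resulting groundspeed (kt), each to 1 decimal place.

Leg 1: desired track 60.3°; wind correction +16.2° → command heading 76.5°, groundspeed 106.0 kt
Leg 2: desired track 194.5°; wind correction -18.2° → command heading 176.3°, groundspeed 115.2 kt
Leg 3: desired track 155.7°; wind correction -10.9° → command heading 144.8°, groundspeed 95.9 kt

Leg 1: heading=76.5°, groundspeed=106.0 kt
Leg 2: heading=176.3°, groundspeed=115.2 kt
Leg 3: heading=144.8°, groundspeed=95.9 kt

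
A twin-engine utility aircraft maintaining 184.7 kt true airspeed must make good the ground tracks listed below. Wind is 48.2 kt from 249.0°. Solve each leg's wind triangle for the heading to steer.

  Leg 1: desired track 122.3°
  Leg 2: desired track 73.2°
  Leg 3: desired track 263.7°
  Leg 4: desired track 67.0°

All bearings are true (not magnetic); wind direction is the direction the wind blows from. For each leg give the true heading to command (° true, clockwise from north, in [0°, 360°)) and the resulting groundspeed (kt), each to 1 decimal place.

Leg 1: desired track 122.3°; wind correction +12.1° → command heading 134.4°, groundspeed 209.4 kt
Leg 2: desired track 73.2°; wind correction +1.1° → command heading 74.3°, groundspeed 232.7 kt
Leg 3: desired track 263.7°; wind correction -3.8° → command heading 259.9°, groundspeed 137.7 kt
Leg 4: desired track 67.0°; wind correction -0.5° → command heading 66.5°, groundspeed 232.9 kt

Leg 1: heading=134.4°, groundspeed=209.4 kt
Leg 2: heading=74.3°, groundspeed=232.7 kt
Leg 3: heading=259.9°, groundspeed=137.7 kt
Leg 4: heading=66.5°, groundspeed=232.9 kt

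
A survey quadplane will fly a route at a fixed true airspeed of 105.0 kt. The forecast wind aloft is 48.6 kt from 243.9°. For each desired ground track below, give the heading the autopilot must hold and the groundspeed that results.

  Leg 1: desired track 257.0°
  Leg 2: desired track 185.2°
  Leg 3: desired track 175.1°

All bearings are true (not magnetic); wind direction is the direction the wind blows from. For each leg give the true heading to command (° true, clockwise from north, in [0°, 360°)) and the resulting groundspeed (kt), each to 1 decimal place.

Leg 1: heading=251.0°, groundspeed=57.1 kt
Leg 2: heading=208.5°, groundspeed=71.2 kt
Leg 3: heading=200.7°, groundspeed=77.1 kt

Leg 1: desired track 257.0°; wind correction -6.0° → command heading 251.0°, groundspeed 57.1 kt
Leg 2: desired track 185.2°; wind correction +23.3° → command heading 208.5°, groundspeed 71.2 kt
Leg 3: desired track 175.1°; wind correction +25.6° → command heading 200.7°, groundspeed 77.1 kt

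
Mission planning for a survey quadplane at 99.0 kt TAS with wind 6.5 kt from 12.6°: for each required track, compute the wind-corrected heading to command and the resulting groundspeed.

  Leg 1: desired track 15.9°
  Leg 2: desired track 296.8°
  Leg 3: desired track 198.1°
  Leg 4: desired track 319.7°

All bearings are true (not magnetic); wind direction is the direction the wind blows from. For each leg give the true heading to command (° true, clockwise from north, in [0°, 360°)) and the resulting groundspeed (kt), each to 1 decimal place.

Leg 1: desired track 15.9°; wind correction -0.2° → command heading 15.7°, groundspeed 92.5 kt
Leg 2: desired track 296.8°; wind correction +3.6° → command heading 300.4°, groundspeed 97.2 kt
Leg 3: desired track 198.1°; wind correction +0.4° → command heading 198.5°, groundspeed 105.5 kt
Leg 4: desired track 319.7°; wind correction +3.0° → command heading 322.7°, groundspeed 94.9 kt

Leg 1: heading=15.7°, groundspeed=92.5 kt
Leg 2: heading=300.4°, groundspeed=97.2 kt
Leg 3: heading=198.5°, groundspeed=105.5 kt
Leg 4: heading=322.7°, groundspeed=94.9 kt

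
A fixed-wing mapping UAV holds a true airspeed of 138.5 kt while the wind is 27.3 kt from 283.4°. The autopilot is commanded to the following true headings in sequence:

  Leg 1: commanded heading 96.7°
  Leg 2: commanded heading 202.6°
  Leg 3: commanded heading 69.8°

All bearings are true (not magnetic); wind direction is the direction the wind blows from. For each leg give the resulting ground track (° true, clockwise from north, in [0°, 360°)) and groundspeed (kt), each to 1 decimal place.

Leg 1: track=97.8°, groundspeed=165.6 kt
Leg 2: track=191.2°, groundspeed=136.8 kt
Leg 3: track=75.2°, groundspeed=161.9 kt

Leg 1: heading 96.7°; drift +1.1° → track 97.8°, groundspeed 165.6 kt
Leg 2: heading 202.6°; drift -11.4° → track 191.2°, groundspeed 136.8 kt
Leg 3: heading 69.8°; drift +5.4° → track 75.2°, groundspeed 161.9 kt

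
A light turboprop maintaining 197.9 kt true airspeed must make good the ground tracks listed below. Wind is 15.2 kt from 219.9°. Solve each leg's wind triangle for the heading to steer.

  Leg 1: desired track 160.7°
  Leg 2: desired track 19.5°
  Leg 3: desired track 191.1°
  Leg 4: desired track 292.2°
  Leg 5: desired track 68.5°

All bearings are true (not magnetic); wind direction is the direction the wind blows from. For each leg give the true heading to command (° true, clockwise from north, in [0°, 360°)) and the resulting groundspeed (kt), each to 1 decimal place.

Leg 1: heading=164.5°, groundspeed=189.7 kt
Leg 2: heading=18.0°, groundspeed=212.1 kt
Leg 3: heading=193.2°, groundspeed=184.4 kt
Leg 4: heading=288.0°, groundspeed=192.7 kt
Leg 5: heading=70.6°, groundspeed=211.1 kt

Leg 1: desired track 160.7°; wind correction +3.8° → command heading 164.5°, groundspeed 189.7 kt
Leg 2: desired track 19.5°; wind correction -1.5° → command heading 18.0°, groundspeed 212.1 kt
Leg 3: desired track 191.1°; wind correction +2.1° → command heading 193.2°, groundspeed 184.4 kt
Leg 4: desired track 292.2°; wind correction -4.2° → command heading 288.0°, groundspeed 192.7 kt
Leg 5: desired track 68.5°; wind correction +2.1° → command heading 70.6°, groundspeed 211.1 kt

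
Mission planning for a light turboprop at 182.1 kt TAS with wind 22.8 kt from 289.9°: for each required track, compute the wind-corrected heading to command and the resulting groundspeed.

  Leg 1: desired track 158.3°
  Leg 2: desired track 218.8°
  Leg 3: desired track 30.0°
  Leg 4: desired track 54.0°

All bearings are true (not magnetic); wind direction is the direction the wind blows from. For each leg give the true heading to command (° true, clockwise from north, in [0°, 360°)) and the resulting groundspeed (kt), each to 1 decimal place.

Leg 1: heading=163.7°, groundspeed=196.4 kt
Leg 2: heading=225.6°, groundspeed=173.4 kt
Leg 3: heading=22.9°, groundspeed=184.7 kt
Leg 4: heading=48.0°, groundspeed=193.9 kt

Leg 1: desired track 158.3°; wind correction +5.4° → command heading 163.7°, groundspeed 196.4 kt
Leg 2: desired track 218.8°; wind correction +6.8° → command heading 225.6°, groundspeed 173.4 kt
Leg 3: desired track 30.0°; wind correction -7.1° → command heading 22.9°, groundspeed 184.7 kt
Leg 4: desired track 54.0°; wind correction -6.0° → command heading 48.0°, groundspeed 193.9 kt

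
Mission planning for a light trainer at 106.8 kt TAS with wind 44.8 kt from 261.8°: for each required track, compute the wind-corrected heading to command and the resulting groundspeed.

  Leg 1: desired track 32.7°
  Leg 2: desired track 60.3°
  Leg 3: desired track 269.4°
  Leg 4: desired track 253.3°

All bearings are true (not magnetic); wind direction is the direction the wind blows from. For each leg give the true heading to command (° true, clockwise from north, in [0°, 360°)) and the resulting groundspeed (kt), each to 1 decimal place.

Leg 1: heading=14.2°, groundspeed=130.6 kt
Leg 2: heading=51.5°, groundspeed=147.2 kt
Leg 3: heading=266.2°, groundspeed=62.2 kt
Leg 4: heading=256.9°, groundspeed=62.3 kt

Leg 1: desired track 32.7°; wind correction -18.5° → command heading 14.2°, groundspeed 130.6 kt
Leg 2: desired track 60.3°; wind correction -8.8° → command heading 51.5°, groundspeed 147.2 kt
Leg 3: desired track 269.4°; wind correction -3.2° → command heading 266.2°, groundspeed 62.2 kt
Leg 4: desired track 253.3°; wind correction +3.6° → command heading 256.9°, groundspeed 62.3 kt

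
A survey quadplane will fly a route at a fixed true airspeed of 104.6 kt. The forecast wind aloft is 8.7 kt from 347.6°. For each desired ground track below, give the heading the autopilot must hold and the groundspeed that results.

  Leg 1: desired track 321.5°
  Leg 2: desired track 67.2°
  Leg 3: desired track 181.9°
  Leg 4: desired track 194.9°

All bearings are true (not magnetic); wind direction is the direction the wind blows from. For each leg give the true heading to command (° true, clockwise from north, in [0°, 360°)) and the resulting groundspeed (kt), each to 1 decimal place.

Leg 1: desired track 321.5°; wind correction +2.1° → command heading 323.6°, groundspeed 96.7 kt
Leg 2: desired track 67.2°; wind correction -4.7° → command heading 62.5°, groundspeed 102.7 kt
Leg 3: desired track 181.9°; wind correction +1.2° → command heading 183.1°, groundspeed 113.0 kt
Leg 4: desired track 194.9°; wind correction +2.2° → command heading 197.1°, groundspeed 112.3 kt

Leg 1: heading=323.6°, groundspeed=96.7 kt
Leg 2: heading=62.5°, groundspeed=102.7 kt
Leg 3: heading=183.1°, groundspeed=113.0 kt
Leg 4: heading=197.1°, groundspeed=112.3 kt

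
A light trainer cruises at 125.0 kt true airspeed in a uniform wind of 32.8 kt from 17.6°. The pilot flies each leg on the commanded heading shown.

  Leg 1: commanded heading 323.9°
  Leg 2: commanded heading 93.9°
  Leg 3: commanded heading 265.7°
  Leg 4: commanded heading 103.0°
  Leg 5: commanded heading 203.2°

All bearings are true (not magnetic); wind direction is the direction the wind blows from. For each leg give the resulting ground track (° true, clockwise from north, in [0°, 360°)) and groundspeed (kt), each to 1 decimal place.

Leg 1: heading 323.9°; drift -14.1° → track 309.8°, groundspeed 108.8 kt
Leg 2: heading 93.9°; drift +15.2° → track 109.1°, groundspeed 121.5 kt
Leg 3: heading 265.7°; drift -12.5° → track 253.2°, groundspeed 140.6 kt
Leg 4: heading 103.0°; drift +15.0° → track 118.0°, groundspeed 126.7 kt
Leg 5: heading 203.2°; drift -1.2° → track 202.0°, groundspeed 157.7 kt

Leg 1: track=309.8°, groundspeed=108.8 kt
Leg 2: track=109.1°, groundspeed=121.5 kt
Leg 3: track=253.2°, groundspeed=140.6 kt
Leg 4: track=118.0°, groundspeed=126.7 kt
Leg 5: track=202.0°, groundspeed=157.7 kt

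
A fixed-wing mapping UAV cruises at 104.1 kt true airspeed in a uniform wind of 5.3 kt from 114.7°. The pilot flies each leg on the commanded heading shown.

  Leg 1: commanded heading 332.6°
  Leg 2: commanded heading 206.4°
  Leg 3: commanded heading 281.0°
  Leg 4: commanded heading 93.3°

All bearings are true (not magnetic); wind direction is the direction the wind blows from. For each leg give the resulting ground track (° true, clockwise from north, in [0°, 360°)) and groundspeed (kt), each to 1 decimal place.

Leg 1: track=330.9°, groundspeed=108.3 kt
Leg 2: track=209.3°, groundspeed=104.4 kt
Leg 3: track=281.7°, groundspeed=109.3 kt
Leg 4: track=92.2°, groundspeed=99.2 kt

Leg 1: heading 332.6°; drift -1.7° → track 330.9°, groundspeed 108.3 kt
Leg 2: heading 206.4°; drift +2.9° → track 209.3°, groundspeed 104.4 kt
Leg 3: heading 281.0°; drift +0.7° → track 281.7°, groundspeed 109.3 kt
Leg 4: heading 93.3°; drift -1.1° → track 92.2°, groundspeed 99.2 kt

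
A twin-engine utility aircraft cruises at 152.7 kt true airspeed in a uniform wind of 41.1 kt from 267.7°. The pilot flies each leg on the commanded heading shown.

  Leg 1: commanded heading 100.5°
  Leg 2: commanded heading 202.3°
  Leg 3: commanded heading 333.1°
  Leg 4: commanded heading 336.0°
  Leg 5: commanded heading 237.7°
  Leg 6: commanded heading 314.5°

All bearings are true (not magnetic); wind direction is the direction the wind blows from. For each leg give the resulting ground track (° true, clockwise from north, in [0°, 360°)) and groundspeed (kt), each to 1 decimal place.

Leg 1: heading 100.5°; drift -2.7° → track 97.8°, groundspeed 193.0 kt
Leg 2: heading 202.3°; drift -15.4° → track 186.9°, groundspeed 140.6 kt
Leg 3: heading 333.1°; drift +15.4° → track 348.5°, groundspeed 140.6 kt
Leg 4: heading 336.0°; drift +15.5° → track 351.5°, groundspeed 142.7 kt
Leg 5: heading 237.7°; drift -10.0° → track 227.7°, groundspeed 118.9 kt
Leg 6: heading 314.5°; drift +13.5° → track 328.0°, groundspeed 128.1 kt

Leg 1: track=97.8°, groundspeed=193.0 kt
Leg 2: track=186.9°, groundspeed=140.6 kt
Leg 3: track=348.5°, groundspeed=140.6 kt
Leg 4: track=351.5°, groundspeed=142.7 kt
Leg 5: track=227.7°, groundspeed=118.9 kt
Leg 6: track=328.0°, groundspeed=128.1 kt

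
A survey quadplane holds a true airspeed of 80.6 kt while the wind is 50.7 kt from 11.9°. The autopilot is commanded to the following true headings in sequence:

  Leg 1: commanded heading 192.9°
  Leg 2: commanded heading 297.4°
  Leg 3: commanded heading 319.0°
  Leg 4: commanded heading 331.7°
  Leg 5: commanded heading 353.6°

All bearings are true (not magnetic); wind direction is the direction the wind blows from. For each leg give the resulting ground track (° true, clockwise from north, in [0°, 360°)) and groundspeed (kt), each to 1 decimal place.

Leg 1: heading 192.9°; drift -0.4° → track 192.5°, groundspeed 131.3 kt
Leg 2: heading 297.4°; drift -36.1° → track 261.3°, groundspeed 83.0 kt
Leg 3: heading 319.0°; drift -39.0° → track 280.0°, groundspeed 64.3 kt
Leg 4: heading 331.7°; drift -38.0° → track 293.7°, groundspeed 53.1 kt
Leg 5: heading 353.6°; drift -26.1° → track 327.5°, groundspeed 36.2 kt

Leg 1: track=192.5°, groundspeed=131.3 kt
Leg 2: track=261.3°, groundspeed=83.0 kt
Leg 3: track=280.0°, groundspeed=64.3 kt
Leg 4: track=293.7°, groundspeed=53.1 kt
Leg 5: track=327.5°, groundspeed=36.2 kt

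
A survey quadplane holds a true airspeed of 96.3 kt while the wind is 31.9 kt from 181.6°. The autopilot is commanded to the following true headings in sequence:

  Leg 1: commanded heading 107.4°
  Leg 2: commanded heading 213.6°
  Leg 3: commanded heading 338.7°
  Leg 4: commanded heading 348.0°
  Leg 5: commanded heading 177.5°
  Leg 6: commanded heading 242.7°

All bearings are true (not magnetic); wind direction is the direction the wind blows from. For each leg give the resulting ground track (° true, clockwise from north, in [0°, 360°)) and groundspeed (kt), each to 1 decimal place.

Leg 1: heading 107.4°; drift -19.3° → track 88.1°, groundspeed 92.8 kt
Leg 2: heading 213.6°; drift +13.7° → track 227.3°, groundspeed 71.3 kt
Leg 3: heading 338.7°; drift +5.6° → track 344.3°, groundspeed 126.3 kt
Leg 4: heading 348.0°; drift +3.4° → track 351.4°, groundspeed 127.5 kt
Leg 5: heading 177.5°; drift -2.0° → track 175.5°, groundspeed 64.5 kt
Leg 6: heading 242.7°; drift +19.0° → track 261.7°, groundspeed 85.6 kt

Leg 1: track=88.1°, groundspeed=92.8 kt
Leg 2: track=227.3°, groundspeed=71.3 kt
Leg 3: track=344.3°, groundspeed=126.3 kt
Leg 4: track=351.4°, groundspeed=127.5 kt
Leg 5: track=175.5°, groundspeed=64.5 kt
Leg 6: track=261.7°, groundspeed=85.6 kt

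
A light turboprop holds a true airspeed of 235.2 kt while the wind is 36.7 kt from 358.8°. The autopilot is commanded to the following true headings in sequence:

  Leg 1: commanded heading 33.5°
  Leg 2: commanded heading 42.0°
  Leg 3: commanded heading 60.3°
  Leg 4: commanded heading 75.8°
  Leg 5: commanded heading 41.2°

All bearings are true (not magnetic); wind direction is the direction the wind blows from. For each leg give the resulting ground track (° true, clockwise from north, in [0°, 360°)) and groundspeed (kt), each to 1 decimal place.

Leg 1: heading 33.5°; drift +5.8° → track 39.3°, groundspeed 206.1 kt
Leg 2: heading 42.0°; drift +6.9° → track 48.9°, groundspeed 210.0 kt
Leg 3: heading 60.3°; drift +8.4° → track 68.7°, groundspeed 220.1 kt
Leg 4: heading 75.8°; drift +9.0° → track 84.8°, groundspeed 229.7 kt
Leg 5: heading 41.2°; drift +6.8° → track 48.0°, groundspeed 209.6 kt

Leg 1: track=39.3°, groundspeed=206.1 kt
Leg 2: track=48.9°, groundspeed=210.0 kt
Leg 3: track=68.7°, groundspeed=220.1 kt
Leg 4: track=84.8°, groundspeed=229.7 kt
Leg 5: track=48.0°, groundspeed=209.6 kt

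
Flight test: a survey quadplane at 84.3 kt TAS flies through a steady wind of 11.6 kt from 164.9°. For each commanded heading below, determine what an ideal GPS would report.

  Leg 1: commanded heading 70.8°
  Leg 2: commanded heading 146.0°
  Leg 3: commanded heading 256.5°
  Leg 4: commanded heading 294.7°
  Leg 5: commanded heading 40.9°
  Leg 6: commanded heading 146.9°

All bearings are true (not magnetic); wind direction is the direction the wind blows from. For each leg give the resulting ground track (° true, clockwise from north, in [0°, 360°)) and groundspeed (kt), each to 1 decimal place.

Leg 1: heading 70.8°; drift -7.7° → track 63.1°, groundspeed 85.9 kt
Leg 2: heading 146.0°; drift -2.9° → track 143.1°, groundspeed 73.4 kt
Leg 3: heading 256.5°; drift +7.8° → track 264.3°, groundspeed 85.4 kt
Leg 4: heading 294.7°; drift +5.5° → track 300.2°, groundspeed 92.2 kt
Leg 5: heading 40.9°; drift -6.0° → track 34.9°, groundspeed 91.3 kt
Leg 6: heading 146.9°; drift -2.8° → track 144.1°, groundspeed 73.4 kt

Leg 1: track=63.1°, groundspeed=85.9 kt
Leg 2: track=143.1°, groundspeed=73.4 kt
Leg 3: track=264.3°, groundspeed=85.4 kt
Leg 4: track=300.2°, groundspeed=92.2 kt
Leg 5: track=34.9°, groundspeed=91.3 kt
Leg 6: track=144.1°, groundspeed=73.4 kt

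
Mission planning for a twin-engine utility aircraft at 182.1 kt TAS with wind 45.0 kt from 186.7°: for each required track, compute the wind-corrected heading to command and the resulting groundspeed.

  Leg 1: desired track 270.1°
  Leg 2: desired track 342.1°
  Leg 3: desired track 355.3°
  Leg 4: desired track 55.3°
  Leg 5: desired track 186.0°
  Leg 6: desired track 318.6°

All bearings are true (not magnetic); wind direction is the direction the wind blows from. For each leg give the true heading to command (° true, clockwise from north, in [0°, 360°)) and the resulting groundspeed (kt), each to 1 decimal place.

Leg 1: desired track 270.1°; wind correction -14.2° → command heading 255.9°, groundspeed 171.4 kt
Leg 2: desired track 342.1°; wind correction -5.9° → command heading 336.2°, groundspeed 222.0 kt
Leg 3: desired track 355.3°; wind correction -2.8° → command heading 352.5°, groundspeed 226.0 kt
Leg 4: desired track 55.3°; wind correction +10.7° → command heading 66.0°, groundspeed 208.7 kt
Leg 5: desired track 186.0°; wind correction +0.2° → command heading 186.2°, groundspeed 137.1 kt
Leg 6: desired track 318.6°; wind correction -10.6° → command heading 308.0°, groundspeed 209.0 kt

Leg 1: heading=255.9°, groundspeed=171.4 kt
Leg 2: heading=336.2°, groundspeed=222.0 kt
Leg 3: heading=352.5°, groundspeed=226.0 kt
Leg 4: heading=66.0°, groundspeed=208.7 kt
Leg 5: heading=186.2°, groundspeed=137.1 kt
Leg 6: heading=308.0°, groundspeed=209.0 kt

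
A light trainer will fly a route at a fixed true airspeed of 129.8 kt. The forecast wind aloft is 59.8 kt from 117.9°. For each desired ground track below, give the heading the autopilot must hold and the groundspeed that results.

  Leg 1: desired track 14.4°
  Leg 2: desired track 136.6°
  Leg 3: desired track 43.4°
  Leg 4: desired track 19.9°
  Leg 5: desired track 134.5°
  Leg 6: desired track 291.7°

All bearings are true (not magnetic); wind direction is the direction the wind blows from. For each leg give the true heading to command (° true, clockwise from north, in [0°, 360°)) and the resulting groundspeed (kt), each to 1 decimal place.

Leg 1: heading=41.0°, groundspeed=130.0 kt
Leg 2: heading=128.1°, groundspeed=71.7 kt
Leg 3: heading=69.8°, groundspeed=100.3 kt
Leg 4: heading=47.0°, groundspeed=123.8 kt
Leg 5: heading=126.9°, groundspeed=71.4 kt
Leg 6: heading=288.8°, groundspeed=189.1 kt

Leg 1: desired track 14.4°; wind correction +26.6° → command heading 41.0°, groundspeed 130.0 kt
Leg 2: desired track 136.6°; wind correction -8.5° → command heading 128.1°, groundspeed 71.7 kt
Leg 3: desired track 43.4°; wind correction +26.4° → command heading 69.8°, groundspeed 100.3 kt
Leg 4: desired track 19.9°; wind correction +27.1° → command heading 47.0°, groundspeed 123.8 kt
Leg 5: desired track 134.5°; wind correction -7.6° → command heading 126.9°, groundspeed 71.4 kt
Leg 6: desired track 291.7°; wind correction -2.9° → command heading 288.8°, groundspeed 189.1 kt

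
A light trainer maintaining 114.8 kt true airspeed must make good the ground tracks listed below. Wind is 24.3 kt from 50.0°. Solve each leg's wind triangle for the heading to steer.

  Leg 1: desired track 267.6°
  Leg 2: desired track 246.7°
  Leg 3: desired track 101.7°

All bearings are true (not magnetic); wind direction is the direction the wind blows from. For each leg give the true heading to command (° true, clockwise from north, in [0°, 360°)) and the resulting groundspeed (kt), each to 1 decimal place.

Leg 1: desired track 267.6°; wind correction +7.4° → command heading 275.0°, groundspeed 133.1 kt
Leg 2: desired track 246.7°; wind correction +3.5° → command heading 250.2°, groundspeed 137.9 kt
Leg 3: desired track 101.7°; wind correction -9.6° → command heading 92.1°, groundspeed 98.1 kt

Leg 1: heading=275.0°, groundspeed=133.1 kt
Leg 2: heading=250.2°, groundspeed=137.9 kt
Leg 3: heading=92.1°, groundspeed=98.1 kt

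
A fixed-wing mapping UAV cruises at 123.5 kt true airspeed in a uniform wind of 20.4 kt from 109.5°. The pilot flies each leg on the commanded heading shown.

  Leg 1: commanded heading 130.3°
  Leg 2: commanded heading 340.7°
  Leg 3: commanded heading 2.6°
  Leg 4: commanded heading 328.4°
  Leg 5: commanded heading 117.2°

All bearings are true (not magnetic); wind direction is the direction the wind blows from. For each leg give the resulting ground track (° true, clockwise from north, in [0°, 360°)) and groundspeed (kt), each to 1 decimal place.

Leg 1: heading 130.3°; drift +4.0° → track 134.3°, groundspeed 104.7 kt
Leg 2: heading 340.7°; drift -6.7° → track 334.0°, groundspeed 137.2 kt
Leg 3: heading 2.6°; drift -8.6° → track 354.0°, groundspeed 130.9 kt
Leg 4: heading 328.4°; drift -5.3° → track 323.1°, groundspeed 140.0 kt
Leg 5: heading 117.2°; drift +1.5° → track 118.7°, groundspeed 103.3 kt

Leg 1: track=134.3°, groundspeed=104.7 kt
Leg 2: track=334.0°, groundspeed=137.2 kt
Leg 3: track=354.0°, groundspeed=130.9 kt
Leg 4: track=323.1°, groundspeed=140.0 kt
Leg 5: track=118.7°, groundspeed=103.3 kt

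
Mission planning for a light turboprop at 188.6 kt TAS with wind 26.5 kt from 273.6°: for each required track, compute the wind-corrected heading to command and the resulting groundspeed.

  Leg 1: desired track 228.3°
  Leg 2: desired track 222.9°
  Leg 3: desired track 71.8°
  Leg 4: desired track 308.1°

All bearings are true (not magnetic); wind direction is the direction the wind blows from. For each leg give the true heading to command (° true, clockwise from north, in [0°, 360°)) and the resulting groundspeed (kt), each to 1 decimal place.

Leg 1: desired track 228.3°; wind correction +5.7° → command heading 234.0°, groundspeed 169.0 kt
Leg 2: desired track 222.9°; wind correction +6.2° → command heading 229.1°, groundspeed 170.7 kt
Leg 3: desired track 71.8°; wind correction -3.0° → command heading 68.8°, groundspeed 212.9 kt
Leg 4: desired track 308.1°; wind correction -4.6° → command heading 303.5°, groundspeed 166.2 kt

Leg 1: heading=234.0°, groundspeed=169.0 kt
Leg 2: heading=229.1°, groundspeed=170.7 kt
Leg 3: heading=68.8°, groundspeed=212.9 kt
Leg 4: heading=303.5°, groundspeed=166.2 kt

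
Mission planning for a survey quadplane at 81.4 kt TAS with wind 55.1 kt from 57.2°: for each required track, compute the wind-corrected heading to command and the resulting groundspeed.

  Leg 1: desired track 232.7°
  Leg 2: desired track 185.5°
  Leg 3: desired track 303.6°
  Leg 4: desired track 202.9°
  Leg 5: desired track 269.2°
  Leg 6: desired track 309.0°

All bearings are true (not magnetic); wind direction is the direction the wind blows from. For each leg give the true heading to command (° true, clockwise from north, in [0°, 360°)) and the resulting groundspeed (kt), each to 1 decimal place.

Leg 1: desired track 232.7°; wind correction -3.0° → command heading 229.7°, groundspeed 136.2 kt
Leg 2: desired track 185.5°; wind correction -32.1° → command heading 153.4°, groundspeed 103.1 kt
Leg 3: desired track 303.6°; wind correction +38.3° → command heading 341.9°, groundspeed 85.9 kt
Leg 4: desired track 202.9°; wind correction -22.4° → command heading 180.5°, groundspeed 120.8 kt
Leg 5: desired track 269.2°; wind correction +21.0° → command heading 290.2°, groundspeed 122.7 kt
Leg 6: desired track 309.0°; wind correction +40.0° → command heading 349.0°, groundspeed 79.5 kt

Leg 1: heading=229.7°, groundspeed=136.2 kt
Leg 2: heading=153.4°, groundspeed=103.1 kt
Leg 3: heading=341.9°, groundspeed=85.9 kt
Leg 4: heading=180.5°, groundspeed=120.8 kt
Leg 5: heading=290.2°, groundspeed=122.7 kt
Leg 6: heading=349.0°, groundspeed=79.5 kt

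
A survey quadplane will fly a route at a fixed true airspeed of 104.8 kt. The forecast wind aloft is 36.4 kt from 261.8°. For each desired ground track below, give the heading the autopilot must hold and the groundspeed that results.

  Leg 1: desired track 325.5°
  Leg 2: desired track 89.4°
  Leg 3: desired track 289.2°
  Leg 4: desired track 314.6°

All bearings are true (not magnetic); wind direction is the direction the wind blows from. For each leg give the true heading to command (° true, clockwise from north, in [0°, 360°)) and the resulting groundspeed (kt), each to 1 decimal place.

Leg 1: desired track 325.5°; wind correction -18.1° → command heading 307.4°, groundspeed 83.5 kt
Leg 2: desired track 89.4°; wind correction +2.6° → command heading 92.0°, groundspeed 140.8 kt
Leg 3: desired track 289.2°; wind correction -9.2° → command heading 280.0°, groundspeed 71.1 kt
Leg 4: desired track 314.6°; wind correction -16.1° → command heading 298.5°, groundspeed 78.7 kt

Leg 1: heading=307.4°, groundspeed=83.5 kt
Leg 2: heading=92.0°, groundspeed=140.8 kt
Leg 3: heading=280.0°, groundspeed=71.1 kt
Leg 4: heading=298.5°, groundspeed=78.7 kt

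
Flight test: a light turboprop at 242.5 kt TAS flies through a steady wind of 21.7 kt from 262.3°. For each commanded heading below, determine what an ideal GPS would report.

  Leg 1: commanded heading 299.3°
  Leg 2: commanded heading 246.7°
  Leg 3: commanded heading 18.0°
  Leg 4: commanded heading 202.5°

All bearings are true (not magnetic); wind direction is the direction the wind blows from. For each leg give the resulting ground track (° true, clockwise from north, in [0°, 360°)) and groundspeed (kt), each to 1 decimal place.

Leg 1: heading 299.3°; drift +3.3° → track 302.6°, groundspeed 225.5 kt
Leg 2: heading 246.7°; drift -1.5° → track 245.2°, groundspeed 221.7 kt
Leg 3: heading 18.0°; drift +4.4° → track 22.4°, groundspeed 252.7 kt
Leg 4: heading 202.5°; drift -4.6° → track 197.9°, groundspeed 232.3 kt

Leg 1: track=302.6°, groundspeed=225.5 kt
Leg 2: track=245.2°, groundspeed=221.7 kt
Leg 3: track=22.4°, groundspeed=252.7 kt
Leg 4: track=197.9°, groundspeed=232.3 kt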